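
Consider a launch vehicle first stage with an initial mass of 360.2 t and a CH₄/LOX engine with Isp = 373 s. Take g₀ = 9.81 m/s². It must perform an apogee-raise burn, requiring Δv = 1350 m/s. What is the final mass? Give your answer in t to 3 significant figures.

v_e = Isp · g₀ = 373 × 9.81 = 3659.1 m/s.
m₀/m_f = exp(Δv / v_e) = exp(1350 / 3659.1) = exp(0.3689) = 1.4462.
m_f = m₀ / 1.4462 = 360.2 / 1.4462 = 249.067 t.

final mass ≈ 249 t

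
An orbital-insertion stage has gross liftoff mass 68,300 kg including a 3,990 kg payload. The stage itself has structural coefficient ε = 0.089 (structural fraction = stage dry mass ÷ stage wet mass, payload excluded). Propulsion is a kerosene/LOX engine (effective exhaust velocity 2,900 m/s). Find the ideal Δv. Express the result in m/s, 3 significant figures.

Stage wet mass = m₀ − payload = 68,300 − 3,990 = 64,310 kg.
Stage dry mass = ε × stage wet mass = 0.089 × 64,310 = 5,723.59 kg.
Burnout mass m_f = stage dry + payload = 5,723.59 + 3,990 = 9,713.59 kg.
By the Tsiolkovsky rocket equation, Δv = v_e · ln(68,300/9,713.59) = 2900.0 × ln(7.031) = 2900.0 × 1.9504 ≈ 5656 m/s.

Δv ≈ 5660 m/s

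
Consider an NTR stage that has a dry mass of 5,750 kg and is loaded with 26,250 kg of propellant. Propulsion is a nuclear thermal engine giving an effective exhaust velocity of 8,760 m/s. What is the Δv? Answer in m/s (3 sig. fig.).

m₀ = m_dry + m_prop = 5,750 + 26,250 = 32,000 kg.
Δv = v_e · ln(m₀/m_f) = 8760.0 × ln(5.565) = 8760.0 × 1.7165 ≈ 15036.9 m/s.

Δv ≈ 15000 m/s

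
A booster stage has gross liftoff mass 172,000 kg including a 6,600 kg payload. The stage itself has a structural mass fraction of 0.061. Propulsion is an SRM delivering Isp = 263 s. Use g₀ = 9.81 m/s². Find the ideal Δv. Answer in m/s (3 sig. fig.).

Δv ≈ 6020 m/s

Stage wet mass = m₀ − payload = 172,000 − 6,600 = 165,400 kg.
Stage dry mass = ε × stage wet mass = 0.061 × 165,400 = 10,089.4 kg.
Burnout mass m_f = stage dry + payload = 10,089.4 + 6,600 = 16,689.4 kg.
v_e = Isp · g₀ = 263 × 9.81 = 2580.0 m/s.
Δv = v_e · ln(172,000/16,689.4) = 2580.0 × ln(10.31) = 2580.0 × 2.3327 ≈ 6018 m/s.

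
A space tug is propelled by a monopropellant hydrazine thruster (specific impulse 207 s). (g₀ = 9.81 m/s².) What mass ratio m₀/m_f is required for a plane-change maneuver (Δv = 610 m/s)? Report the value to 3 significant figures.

v_e = Isp · g₀ = 207 × 9.81 = 2030.7 m/s.
From the ideal rocket equation, m₀/m_f = exp(Δv / v_e) = exp(610 / 2030.7) = exp(0.3004) = 1.3504.

mass ratio ≈ 1.35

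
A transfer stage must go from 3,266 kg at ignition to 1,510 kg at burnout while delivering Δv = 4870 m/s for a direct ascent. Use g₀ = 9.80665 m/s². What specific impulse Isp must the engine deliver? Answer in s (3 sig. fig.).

ln(m₀/m_f) = ln(3266/1510) = ln(2.163) = 0.7715.
Rocket equation: v_e = Δv / ln(m₀/m_f) = 4870 / 0.7715 = 6312.7 m/s.
Isp = v_e / g₀ = 6312.7 / 9.80665 = 643.7 s.

Isp ≈ 644 s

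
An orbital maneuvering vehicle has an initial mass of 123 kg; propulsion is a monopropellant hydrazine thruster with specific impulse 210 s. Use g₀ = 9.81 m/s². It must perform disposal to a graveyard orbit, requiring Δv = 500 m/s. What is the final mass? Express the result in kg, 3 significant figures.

v_e = Isp · g₀ = 210 × 9.81 = 2060.1 m/s.
m₀/m_f = exp(Δv / v_e) = exp(500 / 2060.1) = exp(0.2427) = 1.2747.
m_f = m₀ / 1.2747 = 123 / 1.2747 = 96.4933 kg.

final mass ≈ 96.5 kg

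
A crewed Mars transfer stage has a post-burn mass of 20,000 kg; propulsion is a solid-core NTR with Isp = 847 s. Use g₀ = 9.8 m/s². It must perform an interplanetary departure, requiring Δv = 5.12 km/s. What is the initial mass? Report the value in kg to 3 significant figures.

v_e = Isp · g₀ = 847 × 9.8 = 8300.6 m/s.
From the ideal rocket equation, m₀/m_f = exp(Δv / v_e) = exp(5120 / 8300.6) = exp(0.6168) = 1.8530.
m₀ = m_f × 1.8530 = 20,000 × 1.8530 = 37,060 kg.

initial mass ≈ 37100 kg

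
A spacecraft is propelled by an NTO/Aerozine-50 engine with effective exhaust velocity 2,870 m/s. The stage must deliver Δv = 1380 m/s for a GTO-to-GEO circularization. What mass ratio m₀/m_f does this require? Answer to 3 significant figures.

Rocket equation: m₀/m_f = exp(Δv / v_e) = exp(1380 / 2870.0) = exp(0.4808) = 1.6174.

mass ratio ≈ 1.62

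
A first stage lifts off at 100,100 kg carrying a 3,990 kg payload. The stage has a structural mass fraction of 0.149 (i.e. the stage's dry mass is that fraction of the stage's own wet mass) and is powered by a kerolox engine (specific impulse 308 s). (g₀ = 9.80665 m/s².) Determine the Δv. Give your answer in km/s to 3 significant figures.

Δv ≈ 5.13 km/s

Stage wet mass = m₀ − payload = 100,100 − 3,990 = 96,110 kg.
Stage dry mass = ε × stage wet mass = 0.149 × 96,110 = 14,320.4 kg.
Burnout mass m_f = stage dry + payload = 14,320.4 + 3,990 = 18,310.4 kg.
v_e = Isp · g₀ = 308 × 9.80665 = 3020.4 m/s.
Δv = v_e · ln(100,100/18,310.4) = 3020.4 × ln(5.467) = 3020.4 × 1.6987 ≈ 5131 m/s.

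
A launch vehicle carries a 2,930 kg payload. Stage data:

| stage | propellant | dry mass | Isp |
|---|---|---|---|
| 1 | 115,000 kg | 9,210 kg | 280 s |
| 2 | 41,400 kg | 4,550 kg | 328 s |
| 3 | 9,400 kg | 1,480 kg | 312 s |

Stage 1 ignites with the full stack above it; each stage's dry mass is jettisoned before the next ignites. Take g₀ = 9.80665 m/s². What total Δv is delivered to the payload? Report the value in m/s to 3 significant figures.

Ignition mass of stage 1 = 115,000+9,210 + 41,400+4,550 + 9,400+1,480 + 2,930 = 183,970 kg.
Stage 1: m₀ = 183,970 kg, m_f = 183,970 − 115,000 = 68,970 kg; Δv = 280×9.80665×ln(2.667) = 2745.9×0.9811 ≈ 2694 m/s.
Stage 2: m₀ = 59,760 kg, m_f = 59,760 − 41,400 = 18,360 kg; Δv = 328×9.80665×ln(3.255) = 3216.6×1.1802 ≈ 3796 m/s.
Stage 3: m₀ = 13,810 kg, m_f = 13,810 − 9,400 = 4,410 kg; Δv = 312×9.80665×ln(3.132) = 3059.7×1.1415 ≈ 3493 m/s.
Total Δv = 2694 + 3796 + 3493 = 9983 m/s.

Δv ≈ 9980 m/s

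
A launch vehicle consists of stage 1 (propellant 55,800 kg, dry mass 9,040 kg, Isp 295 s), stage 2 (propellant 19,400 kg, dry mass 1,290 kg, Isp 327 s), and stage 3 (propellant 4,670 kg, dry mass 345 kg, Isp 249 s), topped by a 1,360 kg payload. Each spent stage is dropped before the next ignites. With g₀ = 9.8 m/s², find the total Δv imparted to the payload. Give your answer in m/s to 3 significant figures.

Δv ≈ 9960 m/s

Ignition mass of stage 1 = 55,800+9,040 + 19,400+1,290 + 4,670+345 + 1,360 = 91,905 kg.
Stage 1: m₀ = 91,905 kg, m_f = 91,905 − 55,800 = 36,105 kg; Δv = 295×9.8×ln(2.545) = 2891.0×0.9343 ≈ 2701 m/s.
Stage 2: m₀ = 27,065 kg, m_f = 27,065 − 19,400 = 7,665 kg; Δv = 327×9.8×ln(3.531) = 3204.6×1.2616 ≈ 4043 m/s.
Stage 3: m₀ = 6,375 kg, m_f = 6,375 − 4,670 = 1,705 kg; Δv = 249×9.8×ln(3.739) = 2440.2×1.3188 ≈ 3218 m/s.
Total Δv = 2701 + 4043 + 3218 = 9962 m/s.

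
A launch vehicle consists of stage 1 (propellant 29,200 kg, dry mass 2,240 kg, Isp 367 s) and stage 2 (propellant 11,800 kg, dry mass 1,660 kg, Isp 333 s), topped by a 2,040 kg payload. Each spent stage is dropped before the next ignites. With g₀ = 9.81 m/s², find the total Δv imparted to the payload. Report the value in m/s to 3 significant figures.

Δv ≈ 8180 m/s

Ignition mass of stage 1 = 29,200+2,240 + 11,800+1,660 + 2,040 = 46,940 kg.
Stage 1: m₀ = 46,940 kg, m_f = 46,940 − 29,200 = 17,740 kg; Δv = 367×9.81×ln(2.646) = 3600.3×0.9730 ≈ 3503 m/s.
Stage 2: m₀ = 15,500 kg, m_f = 15,500 − 11,800 = 3,700 kg; Δv = 333×9.81×ln(4.189) = 3266.7×1.4325 ≈ 4680 m/s.
Total Δv = 3503 + 4680 = 8183 m/s.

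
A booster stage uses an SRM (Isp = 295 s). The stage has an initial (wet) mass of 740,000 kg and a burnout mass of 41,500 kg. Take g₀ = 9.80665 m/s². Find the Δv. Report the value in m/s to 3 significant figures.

v_e = Isp · g₀ = 295 × 9.80665 = 2893.0 m/s.
From the ideal rocket equation, Δv = v_e · ln(m₀/m_f) = 2893.0 × ln(17.83) = 2893.0 × 2.8810 ≈ 8334.5 m/s.

Δv ≈ 8330 m/s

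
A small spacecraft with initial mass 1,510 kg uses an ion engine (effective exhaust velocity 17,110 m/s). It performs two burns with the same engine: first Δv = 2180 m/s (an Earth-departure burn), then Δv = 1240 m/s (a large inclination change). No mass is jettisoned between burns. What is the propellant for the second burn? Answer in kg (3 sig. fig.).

After the first burn: m = 1510 × exp(−2180/17110.0) = 1510 × 0.88037 = 1,329.36 kg.
After the second burn: m = 1,329.36 × exp(−1240/17110.0) = 1,329.36 × 0.93009 = 1,236.42 kg.
Second-burn propellant = 1,329.36 − 1,236.42 = 92.94 kg.

propellant for the second burn ≈ 92.9 kg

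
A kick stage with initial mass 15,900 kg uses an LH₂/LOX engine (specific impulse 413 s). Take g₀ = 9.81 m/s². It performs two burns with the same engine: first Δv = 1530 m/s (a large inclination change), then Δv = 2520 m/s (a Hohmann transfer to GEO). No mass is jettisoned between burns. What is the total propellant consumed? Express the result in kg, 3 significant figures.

v_e = Isp · g₀ = 413 × 9.81 = 4051.5 m/s.
After the first burn: m = 15900 × exp(−1530/4051.5) = 15900 × 0.68548 = 10,899.1 kg.
After the second burn: m = 10,899.1 × exp(−2520/4051.5) = 10,899.1 × 0.53688 = 5,851.51 kg.
Total propellant = m₀ − m_final = 15900 − 5,851.51 = 10,048.49 kg.

total propellant consumed ≈ 10000 kg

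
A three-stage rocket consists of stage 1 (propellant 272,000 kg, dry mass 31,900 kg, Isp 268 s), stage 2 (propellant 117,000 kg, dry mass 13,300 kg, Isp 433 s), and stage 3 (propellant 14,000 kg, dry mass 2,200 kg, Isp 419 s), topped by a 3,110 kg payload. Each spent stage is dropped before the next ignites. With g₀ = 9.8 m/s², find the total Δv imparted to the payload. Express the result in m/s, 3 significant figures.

Δv ≈ 14200 m/s

Ignition mass of stage 1 = 272,000+31,900 + 117,000+13,300 + 14,000+2,200 + 3,110 = 453,510 kg.
Stage 1: m₀ = 453,510 kg, m_f = 453,510 − 272,000 = 181,510 kg; Δv = 268×9.8×ln(2.499) = 2626.4×0.9157 ≈ 2405 m/s.
Stage 2: m₀ = 149,610 kg, m_f = 149,610 − 117,000 = 32,610 kg; Δv = 433×9.8×ln(4.588) = 4243.4×1.5234 ≈ 6464 m/s.
Stage 3: m₀ = 19,310 kg, m_f = 19,310 − 14,000 = 5,310 kg; Δv = 419×9.8×ln(3.637) = 4106.2×1.2910 ≈ 5301 m/s.
Total Δv = 2405 + 6464 + 5301 = 14170 m/s.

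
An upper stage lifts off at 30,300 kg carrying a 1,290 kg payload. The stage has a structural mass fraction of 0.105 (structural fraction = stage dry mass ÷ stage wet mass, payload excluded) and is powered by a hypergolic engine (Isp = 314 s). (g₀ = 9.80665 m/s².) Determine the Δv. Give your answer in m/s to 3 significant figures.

Δv ≈ 5990 m/s

Stage wet mass = m₀ − payload = 30,300 − 1,290 = 29,010 kg.
Stage dry mass = ε × stage wet mass = 0.105 × 29,010 = 3,046.05 kg.
Burnout mass m_f = stage dry + payload = 3,046.05 + 1,290 = 4,336.05 kg.
v_e = Isp · g₀ = 314 × 9.80665 = 3079.3 m/s.
From the ideal rocket equation, Δv = v_e · ln(30,300/4,336.05) = 3079.3 × ln(6.988) = 3079.3 × 1.9442 ≈ 5987 m/s.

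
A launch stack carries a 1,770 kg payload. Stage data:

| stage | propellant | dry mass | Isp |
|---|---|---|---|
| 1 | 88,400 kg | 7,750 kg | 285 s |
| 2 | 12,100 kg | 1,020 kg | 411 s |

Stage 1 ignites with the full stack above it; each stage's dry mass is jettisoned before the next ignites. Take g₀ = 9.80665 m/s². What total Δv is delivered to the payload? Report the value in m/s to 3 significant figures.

Ignition mass of stage 1 = 88,400+7,750 + 12,100+1,020 + 1,770 = 111,040 kg.
Stage 1: m₀ = 111,040 kg, m_f = 111,040 − 88,400 = 22,640 kg; Δv = 285×9.80665×ln(4.905) = 2794.9×1.5902 ≈ 4444 m/s.
Stage 2: m₀ = 14,890 kg, m_f = 14,890 − 12,100 = 2,790 kg; Δv = 411×9.80665×ln(5.337) = 4030.5×1.6746 ≈ 6750 m/s.
Total Δv = 4444 + 6750 = 11194 m/s.

Δv ≈ 11200 m/s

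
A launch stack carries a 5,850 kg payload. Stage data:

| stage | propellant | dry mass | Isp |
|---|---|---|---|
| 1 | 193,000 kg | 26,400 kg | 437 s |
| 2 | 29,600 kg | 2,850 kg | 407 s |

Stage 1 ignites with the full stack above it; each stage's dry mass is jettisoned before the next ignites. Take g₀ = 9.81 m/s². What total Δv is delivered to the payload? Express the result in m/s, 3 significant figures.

Δv ≈ 11800 m/s

Ignition mass of stage 1 = 193,000+26,400 + 29,600+2,850 + 5,850 = 257,700 kg.
Stage 1: m₀ = 257,700 kg, m_f = 257,700 − 193,000 = 64,700 kg; Δv = 437×9.81×ln(3.983) = 4287.0×1.3820 ≈ 5925 m/s.
Stage 2: m₀ = 38,300 kg, m_f = 38,300 − 29,600 = 8,700 kg; Δv = 407×9.81×ln(4.402) = 3992.7×1.4821 ≈ 5918 m/s.
Total Δv = 5925 + 5918 = 11843 m/s.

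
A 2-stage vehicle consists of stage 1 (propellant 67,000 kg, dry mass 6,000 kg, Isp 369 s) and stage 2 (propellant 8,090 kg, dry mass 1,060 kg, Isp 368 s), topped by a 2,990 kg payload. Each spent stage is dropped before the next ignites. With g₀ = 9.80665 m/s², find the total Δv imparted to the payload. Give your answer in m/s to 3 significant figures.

Δv ≈ 9560 m/s

Ignition mass of stage 1 = 67,000+6,000 + 8,090+1,060 + 2,990 = 85,140 kg.
Stage 1: m₀ = 85,140 kg, m_f = 85,140 − 67,000 = 18,140 kg; Δv = 369×9.80665×ln(4.693) = 3618.7×1.5462 ≈ 5595 m/s.
Stage 2: m₀ = 12,140 kg, m_f = 12,140 − 8,090 = 4,050 kg; Δv = 368×9.80665×ln(2.998) = 3608.8×1.0978 ≈ 3962 m/s.
Total Δv = 5595 + 3962 = 9557 m/s.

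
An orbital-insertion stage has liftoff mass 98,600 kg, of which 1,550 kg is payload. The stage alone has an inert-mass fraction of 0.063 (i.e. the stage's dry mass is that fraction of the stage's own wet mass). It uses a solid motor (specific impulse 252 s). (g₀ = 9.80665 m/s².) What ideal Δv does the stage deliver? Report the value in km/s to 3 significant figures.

Δv ≈ 6.31 km/s

Stage wet mass = m₀ − payload = 98,600 − 1,550 = 97,050 kg.
Stage dry mass = ε × stage wet mass = 0.063 × 97,050 = 6,114.15 kg.
Burnout mass m_f = stage dry + payload = 6,114.15 + 1,550 = 7,664.15 kg.
v_e = Isp · g₀ = 252 × 9.80665 = 2471.3 m/s.
By the Tsiolkovsky rocket equation, Δv = v_e · ln(98,600/7,664.15) = 2471.3 × ln(12.87) = 2471.3 × 2.5545 ≈ 6313 m/s.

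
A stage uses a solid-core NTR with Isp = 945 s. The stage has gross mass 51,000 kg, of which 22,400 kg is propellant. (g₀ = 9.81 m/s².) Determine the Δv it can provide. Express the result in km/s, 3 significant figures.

v_e = Isp · g₀ = 945 × 9.81 = 9270.5 m/s.
m_f = m₀ − m_prop = 51,000 − 22,400 = 28,600 kg.
Δv = v_e · ln(m₀/m_f) = 9270.5 × ln(1.783) = 9270.5 × 0.5784 ≈ 5362.2 m/s.

Δv ≈ 5.36 km/s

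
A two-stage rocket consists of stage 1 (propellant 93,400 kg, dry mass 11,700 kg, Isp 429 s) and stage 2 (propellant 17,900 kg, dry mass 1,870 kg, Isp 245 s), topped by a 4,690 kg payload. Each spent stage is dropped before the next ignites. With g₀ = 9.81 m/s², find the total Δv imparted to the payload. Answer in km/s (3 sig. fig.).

Ignition mass of stage 1 = 93,400+11,700 + 17,900+1,870 + 4,690 = 129,560 kg.
Stage 1: m₀ = 129,560 kg, m_f = 129,560 − 93,400 = 36,160 kg; Δv = 429×9.81×ln(3.583) = 4208.5×1.2762 ≈ 5371 m/s.
Stage 2: m₀ = 24,460 kg, m_f = 24,460 − 17,900 = 6,560 kg; Δv = 245×9.81×ln(3.729) = 2403.5×1.3160 ≈ 3163 m/s.
Total Δv = 5371 + 3163 = 8534 m/s.

Δv ≈ 8.53 km/s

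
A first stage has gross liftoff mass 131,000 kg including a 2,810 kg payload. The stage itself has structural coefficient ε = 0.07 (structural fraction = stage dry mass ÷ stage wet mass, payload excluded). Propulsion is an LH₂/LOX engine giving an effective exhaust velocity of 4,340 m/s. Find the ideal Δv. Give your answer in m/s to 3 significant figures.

Δv ≈ 10500 m/s

Stage wet mass = m₀ − payload = 131,000 − 2,810 = 128,190 kg.
Stage dry mass = ε × stage wet mass = 0.07 × 128,190 = 8,973.3 kg.
Burnout mass m_f = stage dry + payload = 8,973.3 + 2,810 = 11,783.3 kg.
Δv = v_e · ln(131,000/11,783.3) = 4340.0 × ln(11.12) = 4340.0 × 2.4085 ≈ 10453 m/s.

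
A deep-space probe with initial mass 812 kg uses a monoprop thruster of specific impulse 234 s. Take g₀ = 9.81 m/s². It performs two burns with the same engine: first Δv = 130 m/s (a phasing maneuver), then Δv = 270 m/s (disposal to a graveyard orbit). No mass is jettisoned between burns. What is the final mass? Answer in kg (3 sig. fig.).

final mass ≈ 682 kg

v_e = Isp · g₀ = 234 × 9.81 = 2295.5 m/s.
After the first burn: m = 812 × exp(−130/2295.5) = 812 × 0.94494 = 767.291 kg.
After the second burn: m = 767.291 × exp(−270/2295.5) = 767.291 × 0.88903 = 682.145 kg.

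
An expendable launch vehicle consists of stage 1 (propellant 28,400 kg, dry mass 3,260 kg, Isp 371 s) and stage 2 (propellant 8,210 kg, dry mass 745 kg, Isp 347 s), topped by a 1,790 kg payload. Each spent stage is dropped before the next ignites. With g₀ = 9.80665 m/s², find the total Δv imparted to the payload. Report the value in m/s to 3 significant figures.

Δv ≈ 8950 m/s

Ignition mass of stage 1 = 28,400+3,260 + 8,210+745 + 1,790 = 42,405 kg.
Stage 1: m₀ = 42,405 kg, m_f = 42,405 − 28,400 = 14,005 kg; Δv = 371×9.80665×ln(3.028) = 3638.3×1.1079 ≈ 4031 m/s.
Stage 2: m₀ = 10,745 kg, m_f = 10,745 − 8,210 = 2,535 kg; Δv = 347×9.80665×ln(4.239) = 3402.9×1.4442 ≈ 4915 m/s.
Total Δv = 4031 + 4915 = 8946 m/s.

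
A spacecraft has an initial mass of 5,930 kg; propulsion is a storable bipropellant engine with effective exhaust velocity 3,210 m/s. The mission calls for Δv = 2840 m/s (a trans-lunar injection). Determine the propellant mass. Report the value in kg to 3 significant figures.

m₀/m_f = exp(Δv / v_e) = exp(2840 / 3210.0) = exp(0.8847) = 2.4223.
m_f = 5,930 / 2.4223 = 2,448.09 kg, so propellant = m₀ − m_f = 5,930 − 2,448.09 = 3,481.91 kg.

propellant mass ≈ 3480 kg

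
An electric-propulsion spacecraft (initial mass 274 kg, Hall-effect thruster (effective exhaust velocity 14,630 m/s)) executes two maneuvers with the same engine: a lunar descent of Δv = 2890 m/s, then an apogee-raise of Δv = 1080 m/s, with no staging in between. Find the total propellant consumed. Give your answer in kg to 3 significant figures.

total propellant consumed ≈ 65.1 kg

After the first burn: m = 274 × exp(−2890/14630.0) = 274 × 0.82075 = 224.886 kg.
After the second burn: m = 224.886 × exp(−1080/14630.0) = 224.886 × 0.92884 = 208.883 kg.
Total propellant = m₀ − m_final = 274 − 208.883 = 65.117 kg.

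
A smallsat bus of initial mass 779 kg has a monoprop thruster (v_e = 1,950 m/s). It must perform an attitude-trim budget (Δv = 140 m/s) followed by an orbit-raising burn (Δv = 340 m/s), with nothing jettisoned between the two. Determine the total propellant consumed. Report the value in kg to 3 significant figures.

total propellant consumed ≈ 170 kg

After the first burn: m = 779 × exp(−140/1950.0) = 779 × 0.93072 = 725.031 kg.
After the second burn: m = 725.031 × exp(−340/1950.0) = 725.031 × 0.84000 = 609.026 kg.
Total propellant = m₀ − m_final = 779 − 609.026 = 169.974 kg.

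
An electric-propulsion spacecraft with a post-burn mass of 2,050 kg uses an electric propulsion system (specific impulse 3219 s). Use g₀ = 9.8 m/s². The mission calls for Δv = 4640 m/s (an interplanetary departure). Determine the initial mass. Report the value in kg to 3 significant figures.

v_e = Isp · g₀ = 3219 × 9.8 = 31546.2 m/s.
Rocket equation: m₀/m_f = exp(Δv / v_e) = exp(4640 / 31546.2) = exp(0.1471) = 1.1585.
m₀ = m_f × 1.1585 = 2,050 × 1.1585 = 2,374.93 kg.

initial mass ≈ 2370 kg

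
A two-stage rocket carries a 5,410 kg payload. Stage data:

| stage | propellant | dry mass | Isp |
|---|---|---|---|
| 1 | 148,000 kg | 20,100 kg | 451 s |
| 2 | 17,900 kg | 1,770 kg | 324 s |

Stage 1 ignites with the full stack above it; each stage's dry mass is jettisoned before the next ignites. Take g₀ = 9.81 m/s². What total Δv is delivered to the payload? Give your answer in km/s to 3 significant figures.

Ignition mass of stage 1 = 148,000+20,100 + 17,900+1,770 + 5,410 = 193,180 kg.
Stage 1: m₀ = 193,180 kg, m_f = 193,180 − 148,000 = 45,180 kg; Δv = 451×9.81×ln(4.276) = 4424.3×1.4530 ≈ 6428 m/s.
Stage 2: m₀ = 25,080 kg, m_f = 25,080 − 17,900 = 7,180 kg; Δv = 324×9.81×ln(3.493) = 3178.4×1.2508 ≈ 3976 m/s.
Total Δv = 6428 + 3976 = 10404 m/s.

Δv ≈ 10.4 km/s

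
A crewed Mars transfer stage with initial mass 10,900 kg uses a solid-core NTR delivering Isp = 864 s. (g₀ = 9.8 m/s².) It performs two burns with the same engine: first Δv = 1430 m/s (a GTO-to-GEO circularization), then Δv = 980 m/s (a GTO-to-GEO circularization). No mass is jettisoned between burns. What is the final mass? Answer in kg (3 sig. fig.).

final mass ≈ 8200 kg

v_e = Isp · g₀ = 864 × 9.8 = 8467.2 m/s.
After the first burn: m = 10900 × exp(−1430/8467.2) = 10900 × 0.84460 = 9,206.14 kg.
After the second burn: m = 9,206.14 × exp(−980/8467.2) = 9,206.14 × 0.89071 = 8,200 kg.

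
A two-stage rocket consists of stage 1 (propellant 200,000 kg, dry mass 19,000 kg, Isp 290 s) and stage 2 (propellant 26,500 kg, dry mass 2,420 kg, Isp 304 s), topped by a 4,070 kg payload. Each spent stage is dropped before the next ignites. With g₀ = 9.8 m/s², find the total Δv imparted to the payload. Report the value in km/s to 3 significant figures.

Δv ≈ 9.33 km/s

Ignition mass of stage 1 = 200,000+19,000 + 26,500+2,420 + 4,070 = 251,990 kg.
Stage 1: m₀ = 251,990 kg, m_f = 251,990 − 200,000 = 51,990 kg; Δv = 290×9.8×ln(4.847) = 2842.0×1.5783 ≈ 4486 m/s.
Stage 2: m₀ = 32,990 kg, m_f = 32,990 − 26,500 = 6,490 kg; Δv = 304×9.8×ln(5.083) = 2979.2×1.6259 ≈ 4844 m/s.
Total Δv = 4486 + 4844 = 9330 m/s.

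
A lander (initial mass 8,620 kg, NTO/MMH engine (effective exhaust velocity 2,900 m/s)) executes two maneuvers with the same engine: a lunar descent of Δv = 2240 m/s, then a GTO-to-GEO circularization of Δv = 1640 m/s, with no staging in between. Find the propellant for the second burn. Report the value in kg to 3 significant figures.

After the first burn: m = 8620 × exp(−2240/2900.0) = 8620 × 0.46190 = 3,981.58 kg.
After the second burn: m = 3,981.58 × exp(−1640/2900.0) = 3,981.58 × 0.56807 = 2,261.82 kg.
Second-burn propellant = 3,981.58 − 2,261.82 = 1,719.76 kg.

propellant for the second burn ≈ 1720 kg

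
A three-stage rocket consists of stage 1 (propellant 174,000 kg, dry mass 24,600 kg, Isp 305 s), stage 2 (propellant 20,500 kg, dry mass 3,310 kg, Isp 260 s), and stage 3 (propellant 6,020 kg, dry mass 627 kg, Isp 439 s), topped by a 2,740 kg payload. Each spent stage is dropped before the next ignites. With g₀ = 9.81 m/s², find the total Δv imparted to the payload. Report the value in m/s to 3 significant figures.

Ignition mass of stage 1 = 174,000+24,600 + 20,500+3,310 + 6,020+627 + 2,740 = 231,797 kg.
Stage 1: m₀ = 231,797 kg, m_f = 231,797 − 174,000 = 57,797 kg; Δv = 305×9.81×ln(4.011) = 2992.1×1.3889 ≈ 4156 m/s.
Stage 2: m₀ = 33,197 kg, m_f = 33,197 − 20,500 = 12,697 kg; Δv = 260×9.81×ln(2.615) = 2550.6×0.9611 ≈ 2451 m/s.
Stage 3: m₀ = 9,387 kg, m_f = 9,387 − 6,020 = 3,367 kg; Δv = 439×9.81×ln(2.788) = 4306.6×1.0253 ≈ 4416 m/s.
Total Δv = 4156 + 2451 + 4416 = 11023 m/s.

Δv ≈ 11000 m/s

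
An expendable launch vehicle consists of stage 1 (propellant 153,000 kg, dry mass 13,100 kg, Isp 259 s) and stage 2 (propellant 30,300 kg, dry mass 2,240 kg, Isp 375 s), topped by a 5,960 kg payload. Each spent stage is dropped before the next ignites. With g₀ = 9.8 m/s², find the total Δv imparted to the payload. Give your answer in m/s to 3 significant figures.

Δv ≈ 9180 m/s

Ignition mass of stage 1 = 153,000+13,100 + 30,300+2,240 + 5,960 = 204,600 kg.
Stage 1: m₀ = 204,600 kg, m_f = 204,600 − 153,000 = 51,600 kg; Δv = 259×9.8×ln(3.965) = 2538.2×1.3775 ≈ 3496 m/s.
Stage 2: m₀ = 38,500 kg, m_f = 38,500 − 30,300 = 8,200 kg; Δv = 375×9.8×ln(4.695) = 3675.0×1.5465 ≈ 5683 m/s.
Total Δv = 3496 + 5683 = 9179 m/s.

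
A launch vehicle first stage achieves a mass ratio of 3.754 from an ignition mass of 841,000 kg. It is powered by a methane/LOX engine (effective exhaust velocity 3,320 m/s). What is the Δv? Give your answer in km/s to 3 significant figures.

Δv ≈ 4.39 km/s

Using Δv = v_e ln(m₀/m_f): Δv = v_e · ln(3.754) = 3320.0 × 1.3228 ≈ 4391.8 m/s.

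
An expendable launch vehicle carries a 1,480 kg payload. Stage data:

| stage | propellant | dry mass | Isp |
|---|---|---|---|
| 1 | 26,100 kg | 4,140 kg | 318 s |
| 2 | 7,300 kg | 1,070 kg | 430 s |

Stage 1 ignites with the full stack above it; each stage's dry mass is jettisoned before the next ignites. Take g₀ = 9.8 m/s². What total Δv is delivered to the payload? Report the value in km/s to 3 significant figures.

Δv ≈ 8.98 km/s

Ignition mass of stage 1 = 26,100+4,140 + 7,300+1,070 + 1,480 = 40,090 kg.
Stage 1: m₀ = 40,090 kg, m_f = 40,090 − 26,100 = 13,990 kg; Δv = 318×9.8×ln(2.866) = 3116.4×1.0528 ≈ 3281 m/s.
Stage 2: m₀ = 9,850 kg, m_f = 9,850 − 7,300 = 2,550 kg; Δv = 430×9.8×ln(3.863) = 4214.0×1.3514 ≈ 5695 m/s.
Total Δv = 3281 + 5695 = 8976 m/s.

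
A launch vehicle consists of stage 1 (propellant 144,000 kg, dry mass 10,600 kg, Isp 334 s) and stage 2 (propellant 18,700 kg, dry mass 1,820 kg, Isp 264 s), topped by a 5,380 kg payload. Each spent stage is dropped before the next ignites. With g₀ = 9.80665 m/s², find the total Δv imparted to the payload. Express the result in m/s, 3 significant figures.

Ignition mass of stage 1 = 144,000+10,600 + 18,700+1,820 + 5,380 = 180,500 kg.
Stage 1: m₀ = 180,500 kg, m_f = 180,500 − 144,000 = 36,500 kg; Δv = 334×9.80665×ln(4.945) = 3275.4×1.5984 ≈ 5235 m/s.
Stage 2: m₀ = 25,900 kg, m_f = 25,900 − 18,700 = 7,200 kg; Δv = 264×9.80665×ln(3.597) = 2589.0×1.2802 ≈ 3314 m/s.
Total Δv = 5235 + 3314 = 8549 m/s.

Δv ≈ 8550 m/s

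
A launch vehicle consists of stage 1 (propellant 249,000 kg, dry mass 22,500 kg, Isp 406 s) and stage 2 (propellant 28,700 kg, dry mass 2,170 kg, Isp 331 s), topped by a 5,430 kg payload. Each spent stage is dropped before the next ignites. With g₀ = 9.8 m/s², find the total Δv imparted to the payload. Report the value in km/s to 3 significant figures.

Δv ≈ 11.7 km/s

Ignition mass of stage 1 = 249,000+22,500 + 28,700+2,170 + 5,430 = 307,800 kg.
Stage 1: m₀ = 307,800 kg, m_f = 307,800 − 249,000 = 58,800 kg; Δv = 406×9.8×ln(5.235) = 3978.8×1.6553 ≈ 6586 m/s.
Stage 2: m₀ = 36,300 kg, m_f = 36,300 − 28,700 = 7,600 kg; Δv = 331×9.8×ln(4.776) = 3243.8×1.5637 ≈ 5072 m/s.
Total Δv = 6586 + 5072 = 11658 m/s.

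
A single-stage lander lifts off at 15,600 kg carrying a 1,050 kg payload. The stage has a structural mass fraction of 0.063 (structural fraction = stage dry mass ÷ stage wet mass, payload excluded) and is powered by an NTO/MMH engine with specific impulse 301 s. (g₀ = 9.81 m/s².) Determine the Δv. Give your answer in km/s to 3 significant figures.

Stage wet mass = m₀ − payload = 15,600 − 1,050 = 14,550 kg.
Stage dry mass = ε × stage wet mass = 0.063 × 14,550 = 916.65 kg.
Burnout mass m_f = stage dry + payload = 916.65 + 1,050 = 1,966.65 kg.
v_e = Isp · g₀ = 301 × 9.81 = 2952.8 m/s.
From the ideal rocket equation, Δv = v_e · ln(15,600/1,966.65) = 2952.8 × ln(7.932) = 2952.8 × 2.0709 ≈ 6115 m/s.

Δv ≈ 6.12 km/s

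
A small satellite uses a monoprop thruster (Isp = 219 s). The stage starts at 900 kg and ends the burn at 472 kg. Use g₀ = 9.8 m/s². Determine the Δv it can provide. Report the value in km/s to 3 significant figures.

Δv ≈ 1.39 km/s

v_e = Isp · g₀ = 219 × 9.8 = 2146.2 m/s.
Using Δv = v_e ln(m₀/m_f): Δv = v_e · ln(m₀/m_f) = 2146.2 × ln(1.907) = 2146.2 × 0.6454 ≈ 1385.2 m/s.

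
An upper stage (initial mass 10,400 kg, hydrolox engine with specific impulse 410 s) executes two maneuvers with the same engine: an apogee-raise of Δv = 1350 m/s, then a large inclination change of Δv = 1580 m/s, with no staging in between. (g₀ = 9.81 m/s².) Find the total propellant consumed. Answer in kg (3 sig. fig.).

v_e = Isp · g₀ = 410 × 9.81 = 4022.1 m/s.
After the first burn: m = 10400 × exp(−1350/4022.1) = 10400 × 0.71488 = 7,434.75 kg.
After the second burn: m = 7,434.75 × exp(−1580/4022.1) = 7,434.75 × 0.67514 = 5,019.5 kg.
Total propellant = m₀ − m_final = 10400 − 5,019.5 = 5,380.5 kg.

total propellant consumed ≈ 5380 kg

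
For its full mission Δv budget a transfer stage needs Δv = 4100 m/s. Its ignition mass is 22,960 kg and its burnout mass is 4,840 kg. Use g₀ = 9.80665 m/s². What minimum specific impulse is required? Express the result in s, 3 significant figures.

ln(m₀/m_f) = ln(22960/4840) = ln(4.744) = 1.5568.
v_e = Δv / ln(m₀/m_f) = 4100 / 1.5568 = 2633.5 m/s.
Isp = v_e / g₀ = 2633.5 / 9.80665 = 268.5 s.

Isp ≈ 269 s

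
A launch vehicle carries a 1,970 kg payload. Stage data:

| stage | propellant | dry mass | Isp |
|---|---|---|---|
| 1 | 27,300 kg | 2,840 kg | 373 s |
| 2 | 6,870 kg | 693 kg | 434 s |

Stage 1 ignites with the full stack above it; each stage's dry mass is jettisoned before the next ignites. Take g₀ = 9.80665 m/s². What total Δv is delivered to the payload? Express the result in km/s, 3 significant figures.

Δv ≈ 9.69 km/s

Ignition mass of stage 1 = 27,300+2,840 + 6,870+693 + 1,970 = 39,673 kg.
Stage 1: m₀ = 39,673 kg, m_f = 39,673 − 27,300 = 12,373 kg; Δv = 373×9.80665×ln(3.206) = 3657.9×1.1652 ≈ 4262 m/s.
Stage 2: m₀ = 9,533 kg, m_f = 9,533 − 6,870 = 2,663 kg; Δv = 434×9.80665×ln(3.58) = 4256.1×1.2753 ≈ 5428 m/s.
Total Δv = 4262 + 5428 = 9690 m/s.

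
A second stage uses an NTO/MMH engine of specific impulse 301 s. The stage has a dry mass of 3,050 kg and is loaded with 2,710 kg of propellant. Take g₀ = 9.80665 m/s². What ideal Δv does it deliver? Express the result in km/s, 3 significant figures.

Δv ≈ 1.88 km/s

v_e = Isp · g₀ = 301 × 9.80665 = 2951.8 m/s.
m₀ = m_dry + m_prop = 3,050 + 2,710 = 5,760 kg.
Δv = v_e · ln(m₀/m_f) = 2951.8 × ln(1.889) = 2951.8 × 0.6358 ≈ 1876.7 m/s.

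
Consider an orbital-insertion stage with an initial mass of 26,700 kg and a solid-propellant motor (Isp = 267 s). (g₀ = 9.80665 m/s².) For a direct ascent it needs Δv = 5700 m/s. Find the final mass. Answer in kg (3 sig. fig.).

final mass ≈ 3030 kg

v_e = Isp · g₀ = 267 × 9.80665 = 2618.4 m/s.
m₀/m_f = exp(Δv / v_e) = exp(5700 / 2618.4) = exp(2.1769) = 8.8191.
m_f = m₀ / 8.8191 = 26,700 / 8.8191 = 3,027.52 kg.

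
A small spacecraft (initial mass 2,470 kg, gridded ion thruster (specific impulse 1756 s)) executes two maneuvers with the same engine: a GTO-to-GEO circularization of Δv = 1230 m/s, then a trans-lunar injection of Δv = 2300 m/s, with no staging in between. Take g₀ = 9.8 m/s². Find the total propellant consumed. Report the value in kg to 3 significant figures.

v_e = Isp · g₀ = 1756 × 9.8 = 17208.8 m/s.
After the first burn: m = 2470 × exp(−1230/17208.8) = 2470 × 0.93102 = 2,299.62 kg.
After the second burn: m = 2,299.62 × exp(−2300/17208.8) = 2,299.62 × 0.87489 = 2,011.91 kg.
Total propellant = m₀ − m_final = 2470 − 2,011.91 = 458.09 kg.

total propellant consumed ≈ 458 kg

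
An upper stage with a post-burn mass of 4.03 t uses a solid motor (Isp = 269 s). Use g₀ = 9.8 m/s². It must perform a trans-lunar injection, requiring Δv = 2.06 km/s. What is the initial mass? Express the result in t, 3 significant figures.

v_e = Isp · g₀ = 269 × 9.8 = 2636.2 m/s.
By the Tsiolkovsky rocket equation, m₀/m_f = exp(Δv / v_e) = exp(2060 / 2636.2) = exp(0.7814) = 2.1846.
m₀ = m_f × 2.1846 = 4.03 × 2.1846 = 8.80394 t.

initial mass ≈ 8.80 t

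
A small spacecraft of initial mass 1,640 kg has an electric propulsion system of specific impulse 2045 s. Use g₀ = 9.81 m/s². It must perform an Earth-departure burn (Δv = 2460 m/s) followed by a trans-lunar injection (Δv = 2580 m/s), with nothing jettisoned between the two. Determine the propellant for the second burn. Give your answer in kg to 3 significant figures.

v_e = Isp · g₀ = 2045 × 9.81 = 20061.5 m/s.
After the first burn: m = 1640 × exp(−2460/20061.5) = 1640 × 0.88460 = 1,450.74 kg.
After the second burn: m = 1,450.74 × exp(−2580/20061.5) = 1,450.74 × 0.87932 = 1,275.66 kg.
Second-burn propellant = 1,450.74 − 1,275.66 = 175.08 kg.

propellant for the second burn ≈ 175 kg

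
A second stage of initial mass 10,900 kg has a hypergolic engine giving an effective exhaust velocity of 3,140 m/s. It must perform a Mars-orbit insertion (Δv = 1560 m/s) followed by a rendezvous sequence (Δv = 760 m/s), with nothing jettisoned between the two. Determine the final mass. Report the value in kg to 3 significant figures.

final mass ≈ 5210 kg

After the first burn: m = 10900 × exp(−1560/3140.0) = 10900 × 0.60847 = 6,632.32 kg.
After the second burn: m = 6,632.32 × exp(−760/3140.0) = 6,632.32 × 0.78503 = 5,206.57 kg.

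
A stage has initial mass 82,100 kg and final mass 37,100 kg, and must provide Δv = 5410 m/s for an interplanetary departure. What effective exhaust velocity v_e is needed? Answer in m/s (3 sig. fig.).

ln(m₀/m_f) = ln(82100/37100) = ln(2.213) = 0.7943.
By the Tsiolkovsky rocket equation, v_e = Δv / ln(m₀/m_f) = 5410 / 0.7943 = 6810.8 m/s.

v_e ≈ 6810 m/s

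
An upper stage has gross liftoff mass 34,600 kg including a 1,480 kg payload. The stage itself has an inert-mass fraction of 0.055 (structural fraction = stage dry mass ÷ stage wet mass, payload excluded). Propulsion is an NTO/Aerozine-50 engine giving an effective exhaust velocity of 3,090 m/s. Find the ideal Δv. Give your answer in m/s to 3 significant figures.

Stage wet mass = m₀ − payload = 34,600 − 1,480 = 33,120 kg.
Stage dry mass = ε × stage wet mass = 0.055 × 33,120 = 1,821.6 kg.
Burnout mass m_f = stage dry + payload = 1,821.6 + 1,480 = 3,301.6 kg.
From the ideal rocket equation, Δv = v_e · ln(34,600/3,301.6) = 3090.0 × ln(10.48) = 3090.0 × 2.3494 ≈ 7260 m/s.

Δv ≈ 7260 m/s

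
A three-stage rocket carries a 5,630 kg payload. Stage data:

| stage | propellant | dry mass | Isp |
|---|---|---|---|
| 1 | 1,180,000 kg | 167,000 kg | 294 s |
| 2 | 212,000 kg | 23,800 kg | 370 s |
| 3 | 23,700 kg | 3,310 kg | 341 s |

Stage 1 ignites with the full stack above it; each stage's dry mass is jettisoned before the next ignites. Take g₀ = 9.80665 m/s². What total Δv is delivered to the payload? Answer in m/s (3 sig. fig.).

Ignition mass of stage 1 = 1,180,000+167,000 + 212,000+23,800 + 23,700+3,310 + 5,630 = 1,615,440 kg.
Stage 1: m₀ = 1,615,440 kg, m_f = 1,615,440 − 1,180,000 = 435,440 kg; Δv = 294×9.80665×ln(3.71) = 2883.2×1.3110 ≈ 3780 m/s.
Stage 2: m₀ = 268,440 kg, m_f = 268,440 − 212,000 = 56,440 kg; Δv = 370×9.80665×ln(4.756) = 3628.5×1.5594 ≈ 5658 m/s.
Stage 3: m₀ = 32,640 kg, m_f = 32,640 − 23,700 = 8,940 kg; Δv = 341×9.80665×ln(3.651) = 3344.1×1.2950 ≈ 4331 m/s.
Total Δv = 3780 + 5658 + 4331 = 13769 m/s.

Δv ≈ 13800 m/s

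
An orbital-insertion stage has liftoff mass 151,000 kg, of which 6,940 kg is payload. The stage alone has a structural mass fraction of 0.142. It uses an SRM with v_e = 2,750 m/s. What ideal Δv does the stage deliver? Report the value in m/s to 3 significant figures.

Stage wet mass = m₀ − payload = 151,000 − 6,940 = 144,060 kg.
Stage dry mass = ε × stage wet mass = 0.142 × 144,060 = 20,456.5 kg.
Burnout mass m_f = stage dry + payload = 20,456.5 + 6,940 = 27,396.5 kg.
Δv = v_e · ln(151,000/27,396.5) = 2750.0 × ln(5.512) = 2750.0 × 1.7069 ≈ 4694 m/s.

Δv ≈ 4690 m/s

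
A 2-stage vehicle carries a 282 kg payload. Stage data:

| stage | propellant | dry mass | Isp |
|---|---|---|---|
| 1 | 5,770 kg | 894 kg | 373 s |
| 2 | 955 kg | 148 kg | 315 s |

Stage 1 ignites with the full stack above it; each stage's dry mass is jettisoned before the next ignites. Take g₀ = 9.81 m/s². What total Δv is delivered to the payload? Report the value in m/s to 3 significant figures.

Ignition mass of stage 1 = 5,770+894 + 955+148 + 282 = 8,049 kg.
Stage 1: m₀ = 8,049 kg, m_f = 8,049 − 5,770 = 2,279 kg; Δv = 373×9.81×ln(3.532) = 3659.1×1.2618 ≈ 4617 m/s.
Stage 2: m₀ = 1,385 kg, m_f = 1,385 − 955 = 430 kg; Δv = 315×9.81×ln(3.221) = 3090.2×1.1697 ≈ 3614 m/s.
Total Δv = 4617 + 3614 = 8231 m/s.

Δv ≈ 8230 m/s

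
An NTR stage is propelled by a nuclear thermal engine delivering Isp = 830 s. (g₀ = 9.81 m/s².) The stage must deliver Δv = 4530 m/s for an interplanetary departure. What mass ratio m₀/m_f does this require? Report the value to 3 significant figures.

mass ratio ≈ 1.74

v_e = Isp · g₀ = 830 × 9.81 = 8142.3 m/s.
m₀/m_f = exp(Δv / v_e) = exp(4530 / 8142.3) = exp(0.5564) = 1.7443.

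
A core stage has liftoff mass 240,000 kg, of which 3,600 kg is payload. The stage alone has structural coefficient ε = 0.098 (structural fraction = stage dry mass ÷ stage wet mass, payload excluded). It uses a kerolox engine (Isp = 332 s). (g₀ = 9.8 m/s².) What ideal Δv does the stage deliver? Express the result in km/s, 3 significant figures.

Δv ≈ 7.14 km/s

Stage wet mass = m₀ − payload = 240,000 − 3,600 = 236,400 kg.
Stage dry mass = ε × stage wet mass = 0.098 × 236,400 = 23,167.2 kg.
Burnout mass m_f = stage dry + payload = 23,167.2 + 3,600 = 26,767.2 kg.
v_e = Isp · g₀ = 332 × 9.8 = 3253.6 m/s.
From the ideal rocket equation, Δv = v_e · ln(240,000/26,767.2) = 3253.6 × ln(8.966) = 3253.6 × 2.1935 ≈ 7137 m/s.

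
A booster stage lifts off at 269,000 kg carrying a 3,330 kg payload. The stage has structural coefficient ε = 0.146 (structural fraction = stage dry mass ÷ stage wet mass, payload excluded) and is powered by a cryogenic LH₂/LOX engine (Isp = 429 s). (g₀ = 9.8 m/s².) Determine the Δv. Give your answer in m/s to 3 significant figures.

Stage wet mass = m₀ − payload = 269,000 − 3,330 = 265,670 kg.
Stage dry mass = ε × stage wet mass = 0.146 × 265,670 = 38,787.8 kg.
Burnout mass m_f = stage dry + payload = 38,787.8 + 3,330 = 42,117.8 kg.
v_e = Isp · g₀ = 429 × 9.8 = 4204.2 m/s.
By the Tsiolkovsky rocket equation, Δv = v_e · ln(269,000/42,117.8) = 4204.2 × ln(6.387) = 4204.2 × 1.8542 ≈ 7796 m/s.

Δv ≈ 7800 m/s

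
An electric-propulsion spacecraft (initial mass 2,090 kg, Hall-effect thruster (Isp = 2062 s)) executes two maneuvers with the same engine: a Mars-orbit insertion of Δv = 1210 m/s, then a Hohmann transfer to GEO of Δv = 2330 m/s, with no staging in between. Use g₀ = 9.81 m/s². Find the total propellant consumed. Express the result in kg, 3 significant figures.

v_e = Isp · g₀ = 2062 × 9.81 = 20228.2 m/s.
After the first burn: m = 2090 × exp(−1210/20228.2) = 2090 × 0.94194 = 1,968.65 kg.
After the second burn: m = 1,968.65 × exp(−2330/20228.2) = 1,968.65 × 0.89120 = 1,754.46 kg.
Total propellant = m₀ − m_final = 2090 − 1,754.46 = 335.54 kg.

total propellant consumed ≈ 336 kg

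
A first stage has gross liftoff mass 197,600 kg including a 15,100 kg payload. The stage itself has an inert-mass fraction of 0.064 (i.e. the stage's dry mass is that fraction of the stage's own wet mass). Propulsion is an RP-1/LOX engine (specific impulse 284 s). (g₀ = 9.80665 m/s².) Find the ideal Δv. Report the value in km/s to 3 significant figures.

Stage wet mass = m₀ − payload = 197,600 − 15,100 = 182,500 kg.
Stage dry mass = ε × stage wet mass = 0.064 × 182,500 = 11,680 kg.
Burnout mass m_f = stage dry + payload = 11,680 + 15,100 = 26,780 kg.
v_e = Isp · g₀ = 284 × 9.80665 = 2785.1 m/s.
Rocket equation: Δv = v_e · ln(197,600/26,780) = 2785.1 × ln(7.379) = 2785.1 × 1.9986 ≈ 5566 m/s.

Δv ≈ 5.57 km/s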